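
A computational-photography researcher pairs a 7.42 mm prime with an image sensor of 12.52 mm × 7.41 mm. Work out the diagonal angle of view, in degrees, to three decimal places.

Sensor diagonal = √(12.52² + 7.41²) = √211.6585 ≈ 14.5485 mm.
Angle of view α = 2·arctan(d/2f) with d = 14.5485 mm and f = 7.42 mm.
d/2f = 0.98036; arctan(0.98036) ≈ 44.4317°, so α ≈ 88.8634°.

88.863°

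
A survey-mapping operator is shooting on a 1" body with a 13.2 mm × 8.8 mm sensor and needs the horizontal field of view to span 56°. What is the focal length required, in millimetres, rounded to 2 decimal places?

12.41 mm

From α = 2·arctan(w/2f) we get f = w / (2·tan(α/2)).
With w = 13.2 mm and α/2 = 28°, tan(α/2) ≈ 0.53171, so f ≈ 13.2 / 1.06342 ≈ 12.4128 mm.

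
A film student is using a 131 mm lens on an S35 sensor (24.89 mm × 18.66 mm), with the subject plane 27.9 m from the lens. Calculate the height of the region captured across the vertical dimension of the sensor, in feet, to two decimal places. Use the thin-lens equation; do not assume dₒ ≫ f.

dₒ: 27.9 m = 27900 mm.
Similar triangles through the lens centre give W/dₒ = h/dᵢ; with 1/f = 1/dₒ + 1/dᵢ this gives W = h·(dₒ − f)/f.
W = 18.66 mm × (27900 − 131) / 131 = 18.66 × 211.9771 ≈ 3955.493 mm = 3955.493/304.8 ft = 12.9773 ft.

12.98 ft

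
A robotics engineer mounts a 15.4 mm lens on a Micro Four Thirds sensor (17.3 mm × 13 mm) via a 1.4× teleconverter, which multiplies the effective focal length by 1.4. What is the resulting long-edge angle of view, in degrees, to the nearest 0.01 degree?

Effective focal length f = 15.4 × 1.4 = 21.56 mm.
α = 2·arctan(17.3 / (2 × 21.56)) = 2·arctan(0.40121) ≈ 43.7219°.

43.72°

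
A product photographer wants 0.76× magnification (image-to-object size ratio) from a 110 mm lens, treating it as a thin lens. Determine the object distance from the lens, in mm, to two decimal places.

254.74 mm

With m = dᵢ/dₒ and 1/f = 1/dₒ + 1/dᵢ, substituting dᵢ = m·dₒ gives 1/f = (1 + 1/m)/dₒ, hence dₒ = f·(1 + 1/m).
dₒ = 110 × (1 + 1/0.76) = 110 × 2.31579 ≈ 254.737 mm.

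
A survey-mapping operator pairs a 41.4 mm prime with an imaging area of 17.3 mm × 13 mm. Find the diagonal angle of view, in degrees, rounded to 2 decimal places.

29.29°

Sensor diagonal = √(17.3² + 13²) = √468.2900 ≈ 21.6400 mm.
Angle of view α = 2·arctan(d/2f) with d = 21.6400 mm and f = 41.4 mm.
d/2f = 0.26135; arctan(0.26135) ≈ 14.6468°, so α ≈ 29.2936°.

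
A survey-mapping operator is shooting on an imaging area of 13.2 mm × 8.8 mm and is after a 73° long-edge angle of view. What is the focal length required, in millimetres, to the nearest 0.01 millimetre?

8.92 mm

From α = 2·arctan(w/2f) we get f = w / (2·tan(α/2)).
With w = 13.2 mm and α/2 = 36.5°, tan(α/2) ≈ 0.73996, so f ≈ 13.2 / 1.47992 ≈ 8.9194 mm.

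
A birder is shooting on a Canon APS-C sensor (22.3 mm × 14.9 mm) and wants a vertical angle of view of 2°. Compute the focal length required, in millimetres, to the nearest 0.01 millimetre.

426.81 mm

From α = 2·arctan(h/2f) we get f = h / (2·tan(α/2)).
With h = 14.9 mm and α/2 = 1°, tan(α/2) ≈ 0.01746, so f ≈ 14.9 / 0.03491 ≈ 426.8102 mm.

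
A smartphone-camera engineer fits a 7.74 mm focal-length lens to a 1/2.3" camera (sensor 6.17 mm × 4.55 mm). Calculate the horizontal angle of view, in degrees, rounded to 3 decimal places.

Angle of view α = 2·arctan(w/2f) with w = 6.17 mm and f = 7.74 mm.
w/2f = 0.39858; arctan(0.39858) ≈ 21.7312°, so α ≈ 43.4624°.

43.462°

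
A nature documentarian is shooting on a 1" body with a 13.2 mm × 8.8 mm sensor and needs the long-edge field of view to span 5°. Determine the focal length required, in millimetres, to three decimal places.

151.165 mm

From α = 2·arctan(w/2f) we get f = w / (2·tan(α/2)).
With w = 13.2 mm and α/2 = 2.5°, tan(α/2) ≈ 0.04366, so f ≈ 13.2 / 0.08732 ≈ 151.1649 mm.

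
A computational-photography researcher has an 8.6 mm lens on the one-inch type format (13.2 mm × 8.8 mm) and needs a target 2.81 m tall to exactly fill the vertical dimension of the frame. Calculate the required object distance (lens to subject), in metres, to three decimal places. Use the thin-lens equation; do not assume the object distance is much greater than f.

2.755 m

W: 2.81 m = 2810 mm.
Magnification m = h/W = dᵢ/dₒ; combined with 1/f = 1/dₒ + 1/dᵢ this gives dₒ = f·(1 + W/h).
dₒ = 8.6 mm × (1 + 2810/8.8) = 8.6 × 320.3182 ≈ 2754.736 mm = 2.75474 m.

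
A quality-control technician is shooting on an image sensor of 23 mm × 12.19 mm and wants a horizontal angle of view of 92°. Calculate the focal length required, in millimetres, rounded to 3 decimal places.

11.105 mm

From α = 2·arctan(w/2f) we get f = w / (2·tan(α/2)).
With w = 23 mm and α/2 = 46°, tan(α/2) ≈ 1.03553, so f ≈ 23 / 2.07106 ≈ 11.1054 mm.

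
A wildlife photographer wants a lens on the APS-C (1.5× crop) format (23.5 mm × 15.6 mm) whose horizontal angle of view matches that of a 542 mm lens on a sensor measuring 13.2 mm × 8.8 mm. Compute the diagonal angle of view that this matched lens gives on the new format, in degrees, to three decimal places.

1.675°

Equal horizontal AOV ⇒ f₂ = f₁ · 23.5/13.2 = 542 × 1.78030 ≈ 964.9242 mm.
Sensor diagonal = √(23.5² + 15.6²) = √795.6100 ≈ 28.2066 mm.
Diagonal AOV on the new format = 2·arctan(28.2066 / (2 × 964.9242)) = 2·arctan(0.01462) ≈ 1.6747°.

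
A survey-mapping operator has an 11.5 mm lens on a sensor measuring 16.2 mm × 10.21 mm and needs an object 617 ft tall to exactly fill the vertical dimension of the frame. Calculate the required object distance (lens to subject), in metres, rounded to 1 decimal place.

W: 617 ft × 304.8 mm/ft = 188061.59 mm.
Magnification m = h/W = dᵢ/dₒ; combined with 1/f = 1/dₒ + 1/dᵢ this gives dₒ = f·(1 + W/h).
dₒ = 11.5 mm × (1 + 188062/10.21) = 11.5 × 18420.3530 ≈ 211834.059 mm = 211.834 m.

211.8 m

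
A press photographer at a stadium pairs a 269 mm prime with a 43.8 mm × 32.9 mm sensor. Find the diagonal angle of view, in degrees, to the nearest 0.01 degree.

11.63°

Sensor diagonal = √(43.8² + 32.9²) = √3000.8500 ≈ 54.7800 mm.
Angle of view α = 2·arctan(d/2f) with d = 54.7800 mm and f = 269 mm.
d/2f = 0.10182; arctan(0.10182) ≈ 5.8139°, so α ≈ 11.6278°.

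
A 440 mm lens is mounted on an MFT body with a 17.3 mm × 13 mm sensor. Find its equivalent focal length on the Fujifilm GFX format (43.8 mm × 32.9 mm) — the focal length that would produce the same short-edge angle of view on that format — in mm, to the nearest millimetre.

1114 mm

Equal angle of view means equal height/f ratio, so f₂ = f₁ · (height₂/height₁) = 440 × 32.9/13.
f₂ = 440 × 2.53077 ≈ 1113.538 mm.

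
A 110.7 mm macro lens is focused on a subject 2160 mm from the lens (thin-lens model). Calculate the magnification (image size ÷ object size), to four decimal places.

Thin lens: 1/f = 1/dₒ + 1/dᵢ → 1/dᵢ = 1/110.7 − 1/2160 = 0.0085705 mm⁻¹, so dᵢ ≈ 116.6798 mm.
Magnification m = dᵢ/dₒ = 116.6798/2160 ≈ 0.05402.

0.0540×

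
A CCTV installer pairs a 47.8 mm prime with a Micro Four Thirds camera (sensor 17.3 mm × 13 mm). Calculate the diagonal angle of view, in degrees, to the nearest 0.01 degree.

Sensor diagonal = √(17.3² + 13²) = √468.2900 ≈ 21.6400 mm.
Angle of view α = 2·arctan(d/2f) with d = 21.6400 mm and f = 47.8 mm.
d/2f = 0.22636; arctan(0.22636) ≈ 12.7545°, so α ≈ 25.5091°.

25.51°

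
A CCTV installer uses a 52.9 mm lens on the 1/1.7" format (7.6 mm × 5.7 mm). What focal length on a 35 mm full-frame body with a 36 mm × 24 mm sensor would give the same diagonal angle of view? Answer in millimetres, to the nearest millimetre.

Sensor diagonal = √(7.6² + 5.7²) = √90.2500 ≈ 9.5000 mm.
Sensor diagonal = √(36² + 24²) = √1872.0000 ≈ 43.2666 mm.
Equal angle of view means equal diagonal/f ratio, so f₂ = f₁ · (diagonal₂/diagonal₁) = 52.9 × 43.2666/9.5000.
f₂ = 52.9 × 4.55438 ≈ 240.927 mm.

241 mm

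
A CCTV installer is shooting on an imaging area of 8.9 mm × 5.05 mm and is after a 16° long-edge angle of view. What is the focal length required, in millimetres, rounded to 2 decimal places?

31.66 mm

From α = 2·arctan(w/2f) we get f = w / (2·tan(α/2)).
With w = 8.9 mm and α/2 = 8°, tan(α/2) ≈ 0.14054, so f ≈ 8.9 / 0.28108 ≈ 31.6634 mm.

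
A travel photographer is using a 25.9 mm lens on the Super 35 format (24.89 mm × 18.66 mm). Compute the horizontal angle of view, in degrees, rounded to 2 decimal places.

Angle of view α = 2·arctan(w/2f) with w = 24.89 mm and f = 25.9 mm.
w/2f = 0.48050; arctan(0.48050) ≈ 25.6644°, so α ≈ 51.3287°.

51.33°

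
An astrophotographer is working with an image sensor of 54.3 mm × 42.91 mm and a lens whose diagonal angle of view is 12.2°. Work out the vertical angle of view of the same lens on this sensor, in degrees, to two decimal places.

Sensor diagonal = √(54.3² + 42.91²) = √4789.7581 ≈ 69.2081 mm.
From the diagonal AOV: f = 69.2081 / (2·tan(6.1°)) = 69.2081 / 0.21374 ≈ 323.7981 mm.
Vertical AOV = 2·arctan(42.91 / (2 × 323.7981)) = 2·arctan(0.06626) ≈ 7.5818°.

7.58°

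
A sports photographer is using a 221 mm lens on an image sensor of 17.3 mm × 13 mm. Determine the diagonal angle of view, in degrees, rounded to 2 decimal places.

Sensor diagonal = √(17.3² + 13²) = √468.2900 ≈ 21.6400 mm.
Angle of view α = 2·arctan(d/2f) with d = 21.6400 mm and f = 221 mm.
d/2f = 0.04896; arctan(0.04896) ≈ 2.8029°, so α ≈ 5.6058°.

5.61°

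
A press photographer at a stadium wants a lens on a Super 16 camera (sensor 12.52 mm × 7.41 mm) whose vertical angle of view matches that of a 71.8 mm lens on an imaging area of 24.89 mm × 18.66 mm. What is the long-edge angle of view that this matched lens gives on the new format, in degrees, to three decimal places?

Equal vertical AOV ⇒ f₂ = f₁ · 7.41/18.66 = 71.8 × 0.39711 ≈ 28.5122 mm.
Long-edge AOV on the new format = 2·arctan(12.52 / (2 × 28.5122)) = 2·arctan(0.21955) ≈ 24.7662°.

24.766°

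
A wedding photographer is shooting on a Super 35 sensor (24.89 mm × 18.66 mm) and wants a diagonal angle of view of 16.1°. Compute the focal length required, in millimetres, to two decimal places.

Sensor diagonal = √(24.89² + 18.66²) = √967.7077 ≈ 31.1080 mm.
From α = 2·arctan(d/2f) we get f = d / (2·tan(α/2)).
With d = 31.1080 mm and α/2 = 8.05°, tan(α/2) ≈ 0.14143, so f ≈ 31.1080 / 0.28286 ≈ 109.9760 mm.

109.98 mm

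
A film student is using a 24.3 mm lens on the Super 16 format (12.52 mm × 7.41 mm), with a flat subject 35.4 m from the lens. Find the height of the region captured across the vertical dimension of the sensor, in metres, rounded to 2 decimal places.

10.79 m

dₒ: 35.4 m = 35400 mm.
Similar triangles through the lens centre give W/dₒ = h/dᵢ; with 1/f = 1/dₒ + 1/dᵢ this gives W = h·(dₒ − f)/f.
W = 7.41 mm × (35400 − 24.3) / 24.3 = 7.41 × 1455.7901 ≈ 10787.405 mm = 10.7874 m.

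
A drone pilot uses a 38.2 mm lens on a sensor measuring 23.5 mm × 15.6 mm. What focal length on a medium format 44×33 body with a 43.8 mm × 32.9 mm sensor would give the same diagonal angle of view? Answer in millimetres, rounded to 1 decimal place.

Sensor diagonal = √(23.5² + 15.6²) = √795.6100 ≈ 28.2066 mm.
Sensor diagonal = √(43.8² + 32.9²) = √3000.8500 ≈ 54.7800 mm.
Equal angle of view means equal diagonal/f ratio, so f₂ = f₁ · (diagonal₂/diagonal₁) = 38.2 × 54.7800/28.2066.
f₂ = 38.2 × 1.94210 ≈ 74.188 mm.

74.2 mm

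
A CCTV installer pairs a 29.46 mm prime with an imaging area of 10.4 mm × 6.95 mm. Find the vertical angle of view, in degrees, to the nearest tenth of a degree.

13.5°

Angle of view α = 2·arctan(h/2f) with h = 6.95 mm and f = 29.46 mm.
h/2f = 0.11796; arctan(0.11796) ≈ 6.7273°, so α ≈ 13.4547°.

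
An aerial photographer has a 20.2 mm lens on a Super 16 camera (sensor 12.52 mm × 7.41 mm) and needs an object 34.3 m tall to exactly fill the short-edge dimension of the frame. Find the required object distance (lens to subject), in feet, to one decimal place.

306.8 ft

W: 34.3 m = 34300 mm.
Magnification m = h/W = dᵢ/dₒ; combined with 1/f = 1/dₒ + 1/dᵢ this gives dₒ = f·(1 + W/h).
dₒ = 20.2 mm × (1 + 34300/7.41) = 20.2 × 4629.8799 ≈ 93523.574 mm = 93523.574/304.8 ft = 306.836 ft.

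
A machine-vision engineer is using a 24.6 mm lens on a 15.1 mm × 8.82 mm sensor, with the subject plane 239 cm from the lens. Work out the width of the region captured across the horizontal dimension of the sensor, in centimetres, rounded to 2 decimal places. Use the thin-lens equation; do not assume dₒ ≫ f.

145.19 cm

dₒ: 239 cm = 2390 mm.
Similar triangles through the lens centre give W/dₒ = w/dᵢ; with 1/f = 1/dₒ + 1/dᵢ this gives W = w·(dₒ − f)/f.
W = 15.1 mm × (2390 − 24.6) / 24.6 = 15.1 × 96.1545 ≈ 1451.933 mm = 145.193 cm.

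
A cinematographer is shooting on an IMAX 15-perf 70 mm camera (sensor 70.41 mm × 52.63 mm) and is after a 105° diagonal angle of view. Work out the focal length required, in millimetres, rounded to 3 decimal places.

33.726 mm

Sensor diagonal = √(70.41² + 52.63²) = √7727.4850 ≈ 87.9061 mm.
From α = 2·arctan(d/2f) we get f = d / (2·tan(α/2)).
With d = 87.9061 mm and α/2 = 52.5°, tan(α/2) ≈ 1.30323, so f ≈ 87.9061 / 2.60645 ≈ 33.7264 mm.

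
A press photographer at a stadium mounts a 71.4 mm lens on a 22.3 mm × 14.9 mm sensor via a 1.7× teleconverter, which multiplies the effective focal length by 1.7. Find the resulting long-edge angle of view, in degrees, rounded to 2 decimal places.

10.50°

Effective focal length f = 71.4 × 1.7 = 121.38 mm.
α = 2·arctan(22.3 / (2 × 121.38)) = 2·arctan(0.09186) ≈ 10.4970°.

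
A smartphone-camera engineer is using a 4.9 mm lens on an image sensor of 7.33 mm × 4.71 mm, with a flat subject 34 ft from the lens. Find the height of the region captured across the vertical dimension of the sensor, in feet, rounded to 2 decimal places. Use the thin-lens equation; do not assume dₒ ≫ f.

dₒ: 34 ft × 304.8 mm/ft = 10363.20 mm.
Similar triangles through the lens centre give W/dₒ = h/dᵢ; with 1/f = 1/dₒ + 1/dᵢ this gives W = h·(dₒ − f)/f.
W = 4.71 mm × (10363.2 − 4.9) / 4.9 = 4.71 × 2113.9387 ≈ 9956.651 mm = 9956.651/304.8 ft = 32.6662 ft.

32.67 ft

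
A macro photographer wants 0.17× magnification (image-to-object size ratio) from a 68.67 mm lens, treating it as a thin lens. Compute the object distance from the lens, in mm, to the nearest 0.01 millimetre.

With m = dᵢ/dₒ and 1/f = 1/dₒ + 1/dᵢ, substituting dᵢ = m·dₒ gives 1/f = (1 + 1/m)/dₒ, hence dₒ = f·(1 + 1/m).
dₒ = 68.67 × (1 + 1/0.17) = 68.67 × 6.88235 ≈ 472.611 mm.

472.61 mm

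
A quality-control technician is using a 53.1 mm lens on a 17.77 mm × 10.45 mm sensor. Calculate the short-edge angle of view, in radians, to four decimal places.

Angle of view α = 2·arctan(h/2f) with h = 10.45 mm and f = 53.1 mm.
h/2f = 0.09840; arctan(0.09840) ≈ 0.0981 rad, so α ≈ 0.1962 rad.

0.1962 rad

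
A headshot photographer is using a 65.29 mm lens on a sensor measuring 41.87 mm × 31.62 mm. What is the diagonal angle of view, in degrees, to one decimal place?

43.8°

Sensor diagonal = √(41.87² + 31.62²) = √2752.9213 ≈ 52.4683 mm.
Angle of view α = 2·arctan(d/2f) with d = 52.4683 mm and f = 65.29 mm.
d/2f = 0.40181; arctan(0.40181) ≈ 21.8907°, so α ≈ 43.7815°.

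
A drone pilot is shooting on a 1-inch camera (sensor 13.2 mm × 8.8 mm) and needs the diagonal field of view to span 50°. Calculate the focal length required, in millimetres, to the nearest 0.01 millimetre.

17.01 mm

Sensor diagonal = √(13.2² + 8.8²) = √251.6800 ≈ 15.8644 mm.
From α = 2·arctan(d/2f) we get f = d / (2·tan(α/2)).
With d = 15.8644 mm and α/2 = 25°, tan(α/2) ≈ 0.46631, so f ≈ 15.8644 / 0.93262 ≈ 17.0107 mm.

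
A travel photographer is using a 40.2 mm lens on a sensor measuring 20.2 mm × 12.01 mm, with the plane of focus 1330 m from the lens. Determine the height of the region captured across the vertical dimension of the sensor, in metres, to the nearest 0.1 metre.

397.3 m

dₒ: 1330 m = 1.33e+06 mm.
Similar triangles through the lens centre give W/dₒ = h/dᵢ; with 1/f = 1/dₒ + 1/dᵢ this gives W = h·(dₒ − f)/f.
W = 12.01 mm × (1.33e+06 − 40.2) / 40.2 = 12.01 × 33083.5771 ≈ 397333.761 mm = 397.334 m.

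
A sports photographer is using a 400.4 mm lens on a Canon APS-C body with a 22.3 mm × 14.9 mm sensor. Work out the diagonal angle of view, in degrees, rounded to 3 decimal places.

3.836°

Sensor diagonal = √(22.3² + 14.9²) = √719.3000 ≈ 26.8198 mm.
Angle of view α = 2·arctan(d/2f) with d = 26.8198 mm and f = 400.4 mm.
d/2f = 0.03349; arctan(0.03349) ≈ 1.9182°, so α ≈ 3.8364°.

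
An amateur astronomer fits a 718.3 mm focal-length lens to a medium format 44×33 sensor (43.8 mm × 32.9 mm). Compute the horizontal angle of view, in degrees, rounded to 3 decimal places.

3.493°

Angle of view α = 2·arctan(w/2f) with w = 43.8 mm and f = 718.3 mm.
w/2f = 0.03049; arctan(0.03049) ≈ 1.7463°, so α ≈ 3.4927°.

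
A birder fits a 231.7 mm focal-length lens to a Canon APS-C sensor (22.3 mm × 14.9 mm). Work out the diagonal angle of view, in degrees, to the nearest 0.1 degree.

Sensor diagonal = √(22.3² + 14.9²) = √719.3000 ≈ 26.8198 mm.
Angle of view α = 2·arctan(d/2f) with d = 26.8198 mm and f = 231.7 mm.
d/2f = 0.05788; arctan(0.05788) ≈ 3.3124°, so α ≈ 6.6247°.

6.6°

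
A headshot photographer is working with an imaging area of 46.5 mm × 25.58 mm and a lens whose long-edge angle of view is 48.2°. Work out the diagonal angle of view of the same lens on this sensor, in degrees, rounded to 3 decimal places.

From the long-edge AOV: f = 46.5 / (2·tan(24.1°)) = 46.5 / 0.89464 ≈ 51.9760 mm.
Sensor diagonal = √(46.5² + 25.58²) = √2816.5864 ≈ 53.0715 mm.
Diagonal AOV = 2·arctan(53.0715 / (2 × 51.9760)) = 2·arctan(0.51054) ≈ 54.0921°.

54.092°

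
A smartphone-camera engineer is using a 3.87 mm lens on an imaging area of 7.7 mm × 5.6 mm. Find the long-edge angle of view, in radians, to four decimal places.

1.5656 rad

Angle of view α = 2·arctan(w/2f) with w = 7.7 mm and f = 3.87 mm.
w/2f = 0.99483; arctan(0.99483) ≈ 0.7828 rad, so α ≈ 1.5656 rad.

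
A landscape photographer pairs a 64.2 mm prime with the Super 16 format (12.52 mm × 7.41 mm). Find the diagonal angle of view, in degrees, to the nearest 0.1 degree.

Sensor diagonal = √(12.52² + 7.41²) = √211.6585 ≈ 14.5485 mm.
Angle of view α = 2·arctan(d/2f) with d = 14.5485 mm and f = 64.2 mm.
d/2f = 0.11331; arctan(0.11331) ≈ 6.4644°, so α ≈ 12.9288°.

12.9°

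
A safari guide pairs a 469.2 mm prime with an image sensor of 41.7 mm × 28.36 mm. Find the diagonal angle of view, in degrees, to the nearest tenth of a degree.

6.2°

Sensor diagonal = √(41.7² + 28.36²) = √2543.1796 ≈ 50.4299 mm.
Angle of view α = 2·arctan(d/2f) with d = 50.4299 mm and f = 469.2 mm.
d/2f = 0.05374; arctan(0.05374) ≈ 3.0761°, so α ≈ 6.1523°.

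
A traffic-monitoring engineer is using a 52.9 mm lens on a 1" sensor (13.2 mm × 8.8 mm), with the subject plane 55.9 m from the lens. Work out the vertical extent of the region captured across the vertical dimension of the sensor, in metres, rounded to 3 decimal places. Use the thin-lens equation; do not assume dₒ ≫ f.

dₒ: 55.9 m = 55900 mm.
Similar triangles through the lens centre give W/dₒ = h/dᵢ; with 1/f = 1/dₒ + 1/dᵢ this gives W = h·(dₒ − f)/f.
W = 8.8 mm × (55900 − 52.9) / 52.9 = 8.8 × 1055.7108 ≈ 9290.255 mm = 9.29025 m.

9.290 m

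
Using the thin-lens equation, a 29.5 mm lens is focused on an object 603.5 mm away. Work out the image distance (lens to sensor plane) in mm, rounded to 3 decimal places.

1/dᵢ = 1/f − 1/dₒ = 1/29.5 − 1/603.5 = 0.0322413 mm⁻¹.
dᵢ = 1/0.0322413 ≈ 31.0161 mm.

31.016 mm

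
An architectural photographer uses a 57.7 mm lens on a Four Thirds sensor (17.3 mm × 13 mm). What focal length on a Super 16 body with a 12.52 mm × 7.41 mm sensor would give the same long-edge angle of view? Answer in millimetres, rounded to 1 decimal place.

Equal angle of view means equal width/f ratio, so f₂ = f₁ · (width₂/width₁) = 57.7 × 12.52/17.3.
f₂ = 57.7 × 0.72370 ≈ 41.757 mm.

41.8 mm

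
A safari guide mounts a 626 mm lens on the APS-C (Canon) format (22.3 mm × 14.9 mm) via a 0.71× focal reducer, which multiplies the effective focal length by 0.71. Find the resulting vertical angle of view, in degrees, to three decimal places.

Effective focal length f = 626 × 0.71 = 444.46 mm.
α = 2·arctan(14.9 / (2 × 444.46)) = 2·arctan(0.01676) ≈ 1.9206°.

1.921°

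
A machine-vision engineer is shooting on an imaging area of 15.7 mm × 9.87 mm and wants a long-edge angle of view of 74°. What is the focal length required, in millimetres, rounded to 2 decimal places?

10.42 mm

From α = 2·arctan(w/2f) we get f = w / (2·tan(α/2)).
With w = 15.7 mm and α/2 = 37°, tan(α/2) ≈ 0.75355, so f ≈ 15.7 / 1.50711 ≈ 10.4173 mm.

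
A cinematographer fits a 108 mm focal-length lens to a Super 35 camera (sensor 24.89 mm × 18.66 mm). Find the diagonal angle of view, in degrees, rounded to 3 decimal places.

Sensor diagonal = √(24.89² + 18.66²) = √967.7077 ≈ 31.1080 mm.
Angle of view α = 2·arctan(d/2f) with d = 31.1080 mm and f = 108 mm.
d/2f = 0.14402; arctan(0.14402) ≈ 8.1953°, so α ≈ 16.3906°.

16.391°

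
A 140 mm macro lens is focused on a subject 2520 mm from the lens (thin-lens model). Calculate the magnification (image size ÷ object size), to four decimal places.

Thin lens: 1/f = 1/dₒ + 1/dᵢ → 1/dᵢ = 1/140 − 1/2520 = 0.0067460 mm⁻¹, so dᵢ ≈ 148.2353 mm.
Magnification m = dᵢ/dₒ = 148.2353/2520 ≈ 0.05882.

0.0588×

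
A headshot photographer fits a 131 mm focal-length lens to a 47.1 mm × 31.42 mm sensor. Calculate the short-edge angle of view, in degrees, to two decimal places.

13.68°

Angle of view α = 2·arctan(h/2f) with h = 31.42 mm and f = 131 mm.
h/2f = 0.11992; arctan(0.11992) ≈ 6.8385°, so α ≈ 13.6769°.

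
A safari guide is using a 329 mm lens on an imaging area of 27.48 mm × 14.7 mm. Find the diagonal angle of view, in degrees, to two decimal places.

Sensor diagonal = √(27.48² + 14.7²) = √971.2404 ≈ 31.1647 mm.
Angle of view α = 2·arctan(d/2f) with d = 31.1647 mm and f = 329 mm.
d/2f = 0.04736; arctan(0.04736) ≈ 2.7117°, so α ≈ 5.4233°.

5.42°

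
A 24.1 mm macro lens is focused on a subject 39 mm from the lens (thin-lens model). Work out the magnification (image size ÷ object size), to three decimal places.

1.617×

Thin lens: 1/f = 1/dₒ + 1/dᵢ → 1/dᵢ = 1/24.1 − 1/39 = 0.0158528 mm⁻¹, so dᵢ ≈ 63.0805 mm.
Magnification m = dᵢ/dₒ = 63.0805/39 ≈ 1.61745.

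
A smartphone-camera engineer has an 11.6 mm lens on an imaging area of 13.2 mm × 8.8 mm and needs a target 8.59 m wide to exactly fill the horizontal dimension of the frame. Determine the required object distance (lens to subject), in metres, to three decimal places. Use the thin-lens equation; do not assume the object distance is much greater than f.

7.560 m

W: 8.59 m = 8590 mm.
Magnification m = w/W = dᵢ/dₒ; combined with 1/f = 1/dₒ + 1/dᵢ this gives dₒ = f·(1 + W/w).
dₒ = 11.6 mm × (1 + 8590/13.2) = 11.6 × 651.7576 ≈ 7560.388 mm = 7.56039 m.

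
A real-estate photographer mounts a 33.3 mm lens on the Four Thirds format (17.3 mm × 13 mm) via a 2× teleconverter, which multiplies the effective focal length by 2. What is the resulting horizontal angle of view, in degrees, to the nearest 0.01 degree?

Effective focal length f = 33.3 × 2 = 66.6 mm.
α = 2·arctan(17.3 / (2 × 66.6)) = 2·arctan(0.12988) ≈ 14.8003°.

14.80°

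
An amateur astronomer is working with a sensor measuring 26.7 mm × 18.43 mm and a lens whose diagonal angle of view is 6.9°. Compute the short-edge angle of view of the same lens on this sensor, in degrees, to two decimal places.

3.92°

Sensor diagonal = √(26.7² + 18.43²) = √1052.5549 ≈ 32.4431 mm.
From the diagonal AOV: f = 32.4431 / (2·tan(3.45°)) = 32.4431 / 0.12057 ≈ 269.0733 mm.
Short-edge AOV = 2·arctan(18.43 / (2 × 269.0733)) = 2·arctan(0.03425) ≈ 3.9229°.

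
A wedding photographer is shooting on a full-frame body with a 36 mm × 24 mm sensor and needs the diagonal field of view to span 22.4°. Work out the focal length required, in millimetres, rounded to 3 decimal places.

109.256 mm

Sensor diagonal = √(36² + 24²) = √1872.0000 ≈ 43.2666 mm.
From α = 2·arctan(d/2f) we get f = d / (2·tan(α/2)).
With d = 43.2666 mm and α/2 = 11.2°, tan(α/2) ≈ 0.19801, so f ≈ 43.2666 / 0.39601 ≈ 109.2562 mm.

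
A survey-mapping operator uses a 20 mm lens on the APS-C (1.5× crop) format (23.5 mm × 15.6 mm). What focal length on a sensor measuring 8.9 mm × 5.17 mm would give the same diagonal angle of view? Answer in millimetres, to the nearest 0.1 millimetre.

Sensor diagonal = √(23.5² + 15.6²) = √795.6100 ≈ 28.2066 mm.
Sensor diagonal = √(8.9² + 5.17²) = √105.9389 ≈ 10.2927 mm.
Equal angle of view means equal diagonal/f ratio, so f₂ = f₁ · (diagonal₂/diagonal₁) = 20 × 10.2927/28.2066.
f₂ = 20 × 0.36490 ≈ 7.298 mm.

7.3 mm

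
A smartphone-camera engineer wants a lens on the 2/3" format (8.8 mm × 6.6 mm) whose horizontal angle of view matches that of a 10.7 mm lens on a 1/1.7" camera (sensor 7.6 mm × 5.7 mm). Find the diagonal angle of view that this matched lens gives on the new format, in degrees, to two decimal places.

Equal horizontal AOV ⇒ f₂ = f₁ · 8.8/7.6 = 10.7 × 1.15789 ≈ 12.3895 mm.
Sensor diagonal = √(8.8² + 6.6²) = √121.0000 ≈ 11.0000 mm.
Diagonal AOV on the new format = 2·arctan(11.0000 / (2 × 12.3895)) = 2·arctan(0.44393) ≈ 47.8753°.

47.88°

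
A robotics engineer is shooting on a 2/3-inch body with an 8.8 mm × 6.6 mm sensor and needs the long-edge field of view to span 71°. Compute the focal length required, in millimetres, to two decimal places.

6.17 mm

From α = 2·arctan(w/2f) we get f = w / (2·tan(α/2)).
With w = 8.8 mm and α/2 = 35.5°, tan(α/2) ≈ 0.71329, so f ≈ 8.8 / 1.42659 ≈ 6.1686 mm.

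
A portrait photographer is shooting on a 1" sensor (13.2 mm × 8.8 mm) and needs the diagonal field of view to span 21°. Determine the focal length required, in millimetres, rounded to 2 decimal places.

Sensor diagonal = √(13.2² + 8.8²) = √251.6800 ≈ 15.8644 mm.
From α = 2·arctan(d/2f) we get f = d / (2·tan(α/2)).
With d = 15.8644 mm and α/2 = 10.5°, tan(α/2) ≈ 0.18534, so f ≈ 15.8644 / 0.37068 ≈ 42.7984 mm.

42.80 mm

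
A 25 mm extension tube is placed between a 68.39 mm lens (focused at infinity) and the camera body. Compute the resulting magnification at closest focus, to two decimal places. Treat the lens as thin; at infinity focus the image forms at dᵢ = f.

0.37×

The tube moves the image plane from f to f + e, so dᵢ = 68.39 + 25 = 93.39 mm. Focus is achieved when 1/f = 1/dₒ + 1/dᵢ, giving dₒ = 1/(1/f − 1/(f+e)).
Magnification m = dᵢ/dₒ = (f+e)·(1/f − 1/(f+e)) = e/f = 25/68.39 ≈ 0.3656.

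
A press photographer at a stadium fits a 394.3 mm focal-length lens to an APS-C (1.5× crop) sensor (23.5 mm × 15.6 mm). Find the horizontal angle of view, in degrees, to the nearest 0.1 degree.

3.4°

Angle of view α = 2·arctan(w/2f) with w = 23.5 mm and f = 394.3 mm.
w/2f = 0.02980; arctan(0.02980) ≈ 1.7069°, so α ≈ 3.4138°.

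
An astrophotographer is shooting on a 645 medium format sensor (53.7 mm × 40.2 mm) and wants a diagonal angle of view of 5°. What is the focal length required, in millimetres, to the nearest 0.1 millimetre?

768.2 mm

Sensor diagonal = √(53.7² + 40.2²) = √4499.7300 ≈ 67.0800 mm.
From α = 2·arctan(d/2f) we get f = d / (2·tan(α/2)).
With d = 67.0800 mm and α/2 = 2.5°, tan(α/2) ≈ 0.04366, so f ≈ 67.0800 / 0.08732 ≈ 768.1926 mm.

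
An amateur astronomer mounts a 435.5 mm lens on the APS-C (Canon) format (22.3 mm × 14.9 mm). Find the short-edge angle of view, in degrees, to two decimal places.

Angle of view α = 2·arctan(h/2f) with h = 14.9 mm and f = 435.5 mm.
h/2f = 0.01711; arctan(0.01711) ≈ 0.9801°, so α ≈ 1.9601°.

1.96°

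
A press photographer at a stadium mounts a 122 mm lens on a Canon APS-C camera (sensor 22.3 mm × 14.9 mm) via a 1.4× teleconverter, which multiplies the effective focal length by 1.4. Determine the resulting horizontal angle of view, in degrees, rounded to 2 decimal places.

Effective focal length f = 122 × 1.4 = 170.8 mm.
α = 2·arctan(22.3 / (2 × 170.8)) = 2·arctan(0.06528) ≈ 7.4701°.

7.47°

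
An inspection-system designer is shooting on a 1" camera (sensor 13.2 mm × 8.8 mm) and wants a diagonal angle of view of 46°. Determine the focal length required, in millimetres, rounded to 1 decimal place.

18.7 mm

Sensor diagonal = √(13.2² + 8.8²) = √251.6800 ≈ 15.8644 mm.
From α = 2·arctan(d/2f) we get f = d / (2·tan(α/2)).
With d = 15.8644 mm and α/2 = 23°, tan(α/2) ≈ 0.42447, so f ≈ 15.8644 / 0.84895 ≈ 18.6871 mm.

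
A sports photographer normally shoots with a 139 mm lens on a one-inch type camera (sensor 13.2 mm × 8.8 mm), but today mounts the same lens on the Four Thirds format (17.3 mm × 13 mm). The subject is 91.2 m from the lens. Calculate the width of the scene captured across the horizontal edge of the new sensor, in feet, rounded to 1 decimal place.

37.2 ft

The focal length stays 139 mm; the relevant sensor dimension is now w = 17.3 mm. Object distance dₒ = 91.2 m = 91200 mm.
Thin-lens field width W = w·(dₒ − f)/f = 17.3 × (91200 − 139)/139 ≈ 11333.491 mm = 11333.491/304.8 ft = 37.1834 ft.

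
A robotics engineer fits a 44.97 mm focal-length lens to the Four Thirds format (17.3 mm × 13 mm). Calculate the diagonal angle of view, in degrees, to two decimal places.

27.06°

Sensor diagonal = √(17.3² + 13²) = √468.2900 ≈ 21.6400 mm.
Angle of view α = 2·arctan(d/2f) with d = 21.6400 mm and f = 44.97 mm.
d/2f = 0.24060; arctan(0.24060) ≈ 13.5285°, so α ≈ 27.0570°.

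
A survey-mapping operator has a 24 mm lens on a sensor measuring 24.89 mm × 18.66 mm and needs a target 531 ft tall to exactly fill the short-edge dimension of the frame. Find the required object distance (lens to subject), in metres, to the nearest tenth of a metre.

208.2 m

W: 531 ft × 304.8 mm/ft = 161848.79 mm.
Magnification m = h/W = dᵢ/dₒ; combined with 1/f = 1/dₒ + 1/dᵢ this gives dₒ = f·(1 + W/h).
dₒ = 24 mm × (1 + 161849/18.66) = 24 × 8674.5689 ≈ 208189.653 mm = 208.19 m.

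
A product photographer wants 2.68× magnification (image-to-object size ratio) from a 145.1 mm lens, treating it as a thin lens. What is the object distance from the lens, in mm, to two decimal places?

With m = dᵢ/dₒ and 1/f = 1/dₒ + 1/dᵢ, substituting dᵢ = m·dₒ gives 1/f = (1 + 1/m)/dₒ, hence dₒ = f·(1 + 1/m).
dₒ = 145.1 × (1 + 1/2.68) = 145.1 × 1.37313 ≈ 199.242 mm.

199.24 mm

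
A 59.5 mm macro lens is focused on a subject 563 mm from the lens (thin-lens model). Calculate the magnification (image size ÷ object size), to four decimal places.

Thin lens: 1/f = 1/dₒ + 1/dᵢ → 1/dᵢ = 1/59.5 − 1/563 = 0.0150305 mm⁻¹, so dᵢ ≈ 66.5313 mm.
Magnification m = dᵢ/dₒ = 66.5313/563 ≈ 0.11817.

0.1182×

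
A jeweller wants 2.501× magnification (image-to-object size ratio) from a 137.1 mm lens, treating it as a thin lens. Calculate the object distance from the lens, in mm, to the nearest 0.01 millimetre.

191.92 mm

With m = dᵢ/dₒ and 1/f = 1/dₒ + 1/dᵢ, substituting dᵢ = m·dₒ gives 1/f = (1 + 1/m)/dₒ, hence dₒ = f·(1 + 1/m).
dₒ = 137.1 × (1 + 1/2.501) = 137.1 × 1.39984 ≈ 191.918 mm.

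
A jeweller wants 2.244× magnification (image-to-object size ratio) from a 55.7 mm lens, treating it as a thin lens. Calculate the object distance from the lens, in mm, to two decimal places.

80.52 mm

With m = dᵢ/dₒ and 1/f = 1/dₒ + 1/dᵢ, substituting dᵢ = m·dₒ gives 1/f = (1 + 1/m)/dₒ, hence dₒ = f·(1 + 1/m).
dₒ = 55.7 × (1 + 1/2.244) = 55.7 × 1.44563 ≈ 80.522 mm.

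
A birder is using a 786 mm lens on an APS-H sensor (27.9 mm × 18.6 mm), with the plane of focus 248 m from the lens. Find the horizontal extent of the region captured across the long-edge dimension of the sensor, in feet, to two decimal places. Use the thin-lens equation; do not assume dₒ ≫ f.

28.79 ft

dₒ: 248 m = 248000 mm.
Similar triangles through the lens centre give W/dₒ = w/dᵢ; with 1/f = 1/dₒ + 1/dᵢ this gives W = w·(dₒ − f)/f.
W = 27.9 mm × (248000 − 786) / 786 = 27.9 × 314.5216 ≈ 8775.153 mm = 8775.153/304.8 ft = 28.7899 ft.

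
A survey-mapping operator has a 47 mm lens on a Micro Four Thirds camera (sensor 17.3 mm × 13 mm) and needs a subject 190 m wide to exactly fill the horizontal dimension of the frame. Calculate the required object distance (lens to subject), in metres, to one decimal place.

W: 190 m = 190000 mm.
Magnification m = w/W = dᵢ/dₒ; combined with 1/f = 1/dₒ + 1/dᵢ this gives dₒ = f·(1 + W/w).
dₒ = 47 mm × (1 + 190000/17.3) = 47 × 10983.6590 ≈ 516231.971 mm = 516.232 m.

516.2 m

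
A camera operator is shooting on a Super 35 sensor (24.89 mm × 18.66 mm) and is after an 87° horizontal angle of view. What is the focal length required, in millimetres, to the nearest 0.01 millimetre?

From α = 2·arctan(w/2f) we get f = w / (2·tan(α/2)).
With w = 24.89 mm and α/2 = 43.5°, tan(α/2) ≈ 0.94896, so f ≈ 24.89 / 1.89793 ≈ 13.1143 mm.

13.11 mm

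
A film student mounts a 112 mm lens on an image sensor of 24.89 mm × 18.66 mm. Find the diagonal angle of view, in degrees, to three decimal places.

Sensor diagonal = √(24.89² + 18.66²) = √967.7077 ≈ 31.1080 mm.
Angle of view α = 2·arctan(d/2f) with d = 31.1080 mm and f = 112 mm.
d/2f = 0.13888; arctan(0.13888) ≈ 7.9064°, so α ≈ 15.8128°.

15.813°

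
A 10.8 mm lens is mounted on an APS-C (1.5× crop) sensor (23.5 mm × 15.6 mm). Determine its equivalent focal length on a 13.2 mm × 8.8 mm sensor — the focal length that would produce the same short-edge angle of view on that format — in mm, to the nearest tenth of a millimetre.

Equal angle of view means equal height/f ratio, so f₂ = f₁ · (height₂/height₁) = 10.8 × 8.8/15.6.
f₂ = 10.8 × 0.56410 ≈ 6.092 mm.

6.1 mm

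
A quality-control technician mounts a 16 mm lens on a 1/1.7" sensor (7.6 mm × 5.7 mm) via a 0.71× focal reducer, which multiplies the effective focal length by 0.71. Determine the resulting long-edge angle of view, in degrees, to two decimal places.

Effective focal length f = 16 × 0.71 = 11.36 mm.
α = 2·arctan(7.6 / (2 × 11.36)) = 2·arctan(0.33451) ≈ 36.9909°.

36.99°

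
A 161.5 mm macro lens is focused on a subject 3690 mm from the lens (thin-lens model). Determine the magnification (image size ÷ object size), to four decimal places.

Thin lens: 1/f = 1/dₒ + 1/dᵢ → 1/dᵢ = 1/161.5 − 1/3690 = 0.0059209 mm⁻¹, so dᵢ ≈ 168.8919 mm.
Magnification m = dᵢ/dₒ = 168.8919/3690 ≈ 0.04577.

0.0458×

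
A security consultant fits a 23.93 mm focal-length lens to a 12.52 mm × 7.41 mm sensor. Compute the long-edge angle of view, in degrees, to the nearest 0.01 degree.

Angle of view α = 2·arctan(w/2f) with w = 12.52 mm and f = 23.93 mm.
w/2f = 0.26160; arctan(0.26160) ≈ 14.6599°, so α ≈ 29.3197°.

29.32°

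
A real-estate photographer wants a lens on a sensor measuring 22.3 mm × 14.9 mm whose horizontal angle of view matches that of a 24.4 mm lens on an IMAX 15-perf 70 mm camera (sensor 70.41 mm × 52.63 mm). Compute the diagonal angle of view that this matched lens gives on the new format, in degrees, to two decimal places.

Equal horizontal AOV ⇒ f₂ = f₁ · 22.3/70.41 = 24.4 × 0.31672 ≈ 7.7279 mm.
Sensor diagonal = √(22.3² + 14.9²) = √719.3000 ≈ 26.8198 mm.
Diagonal AOV on the new format = 2·arctan(26.8198 / (2 × 7.7279)) = 2·arctan(1.73526) ≈ 120.0918°.

120.09°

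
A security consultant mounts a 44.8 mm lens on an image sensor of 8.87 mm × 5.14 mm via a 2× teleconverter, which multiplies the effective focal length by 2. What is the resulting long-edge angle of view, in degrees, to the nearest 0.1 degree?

5.7°

Effective focal length f = 44.8 × 2 = 89.6 mm.
α = 2·arctan(8.87 / (2 × 89.6)) = 2·arctan(0.04950) ≈ 5.6674°.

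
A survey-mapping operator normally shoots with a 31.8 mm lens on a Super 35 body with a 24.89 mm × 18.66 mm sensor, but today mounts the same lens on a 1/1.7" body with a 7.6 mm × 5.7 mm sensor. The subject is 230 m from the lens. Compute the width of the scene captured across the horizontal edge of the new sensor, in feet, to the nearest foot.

The focal length stays 31.8 mm; the relevant sensor dimension is now w = 7.6 mm. Object distance dₒ = 230 m = 230000 mm.
Thin-lens field width W = w·(dₒ − f)/f = 7.6 × (230000 − 31.8)/31.8 ≈ 54960.953 mm = 54960.953/304.8 ft = 180.318 ft.

180 ft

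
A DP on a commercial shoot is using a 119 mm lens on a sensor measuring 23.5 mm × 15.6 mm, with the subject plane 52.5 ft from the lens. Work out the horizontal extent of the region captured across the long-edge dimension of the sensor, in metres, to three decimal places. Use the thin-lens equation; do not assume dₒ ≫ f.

3.137 m

dₒ: 52.5 ft × 304.8 mm/ft = 16002.00 mm.
Similar triangles through the lens centre give W/dₒ = w/dᵢ; with 1/f = 1/dₒ + 1/dᵢ this gives W = w·(dₒ − f)/f.
W = 23.5 mm × (16002 − 119) / 119 = 23.5 × 133.4706 ≈ 3136.559 mm = 3.13656 m.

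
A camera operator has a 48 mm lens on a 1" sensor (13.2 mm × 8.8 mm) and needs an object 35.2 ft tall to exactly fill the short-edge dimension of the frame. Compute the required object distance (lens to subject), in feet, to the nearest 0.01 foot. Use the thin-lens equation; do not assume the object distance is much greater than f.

W: 35.2 ft × 304.8 mm/ft = 10728.96 mm.
Magnification m = h/W = dᵢ/dₒ; combined with 1/f = 1/dₒ + 1/dᵢ this gives dₒ = f·(1 + W/h).
dₒ = 48 mm × (1 + 10729/8.8) = 48 × 1220.2000 ≈ 58569.598 mm = 58569.598/304.8 ft = 192.157 ft.

192.16 ft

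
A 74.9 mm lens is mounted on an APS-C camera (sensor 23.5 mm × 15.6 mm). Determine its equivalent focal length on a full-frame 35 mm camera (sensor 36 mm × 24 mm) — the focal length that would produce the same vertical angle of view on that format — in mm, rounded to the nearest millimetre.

Equal angle of view means equal height/f ratio, so f₂ = f₁ · (height₂/height₁) = 74.9 × 24/15.6.
f₂ = 74.9 × 1.53846 ≈ 115.231 mm.

115 mm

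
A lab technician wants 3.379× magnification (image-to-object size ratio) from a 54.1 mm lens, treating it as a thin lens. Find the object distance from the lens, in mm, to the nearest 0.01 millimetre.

70.11 mm

With m = dᵢ/dₒ and 1/f = 1/dₒ + 1/dᵢ, substituting dᵢ = m·dₒ gives 1/f = (1 + 1/m)/dₒ, hence dₒ = f·(1 + 1/m).
dₒ = 54.1 × (1 + 1/3.379) = 54.1 × 1.29595 ≈ 70.111 mm.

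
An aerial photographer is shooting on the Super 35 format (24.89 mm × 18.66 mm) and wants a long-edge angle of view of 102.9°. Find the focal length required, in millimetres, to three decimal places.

9.917 mm

From α = 2·arctan(w/2f) we get f = w / (2·tan(α/2)).
With w = 24.89 mm and α/2 = 51.45°, tan(α/2) ≈ 1.25492, so f ≈ 24.89 / 2.50985 ≈ 9.9169 mm.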